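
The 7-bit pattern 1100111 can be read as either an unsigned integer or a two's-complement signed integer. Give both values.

Unsigned: 1100111 = 103.
Signed: MSB=1 → 103 − 128 = -25.

unsigned = 103, signed = -25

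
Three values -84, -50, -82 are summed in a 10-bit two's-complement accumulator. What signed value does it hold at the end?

-84 + (-50) = -134 (1101111010)
-134 + (-82) = -216 (1100101000)

-216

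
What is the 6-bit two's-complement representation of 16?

16 is non-negative, so write it directly in 6 bits: 010000.

010000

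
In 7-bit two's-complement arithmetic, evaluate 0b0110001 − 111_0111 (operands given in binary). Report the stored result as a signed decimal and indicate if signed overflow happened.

0b0110001 → 0110001 = 49 (signed)
111_0111 → 1110111 = -9 (signed)
Subtract via negate-and-add: invert 1110111 + 1 = 0001001 (i.e. 9).
  0110001
+ 0001001
= 0111010
Result 0111010: MSB = 0 → value 58.
Both addends (after negating the subtrahend) are non-negative and so is the stored result: no signed overflow.

58; no overflow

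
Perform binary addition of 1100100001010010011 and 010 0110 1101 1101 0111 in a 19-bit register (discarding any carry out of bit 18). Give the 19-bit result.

0001011000001101010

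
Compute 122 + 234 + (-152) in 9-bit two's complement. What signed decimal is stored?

122 + 234 = 356 → wraps to -156 (101100100)
-156 + (-152) = -308 → wraps to 204 (011001100)

204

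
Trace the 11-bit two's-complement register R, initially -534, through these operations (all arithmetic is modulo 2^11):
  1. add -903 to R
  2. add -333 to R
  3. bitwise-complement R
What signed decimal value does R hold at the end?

-279

Start: R = -534 = 10111101010.
R = -534 + (-903) = -1437; wraps to 611 = 01001100011
R = 611 + (-333) = 278 = 00100010110
R = NOT 00100010110 = 11011101001 = -279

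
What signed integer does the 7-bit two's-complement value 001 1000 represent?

24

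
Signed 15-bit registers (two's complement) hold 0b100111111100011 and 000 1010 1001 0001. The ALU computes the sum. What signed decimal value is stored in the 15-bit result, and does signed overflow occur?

-9612; no overflow

0b100111111100011 → 100111111100011 = -12317 (signed)
000 1010 1001 0001 → 000101010010001 = 2705 (signed)
  100111111100011
+ 000101010010001
= 101101001110100
Result 101101001110100: MSB = 1 → 23156 − 32768 = -9612.
Addends have opposite signs, so signed overflow cannot occur.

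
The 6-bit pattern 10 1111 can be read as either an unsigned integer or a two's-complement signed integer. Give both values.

Unsigned: 101111 = 47.
Signed: MSB=1 → 47 − 64 = -17.

unsigned = 47, signed = -17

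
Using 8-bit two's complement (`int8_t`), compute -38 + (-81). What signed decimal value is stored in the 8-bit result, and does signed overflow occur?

-119; no overflow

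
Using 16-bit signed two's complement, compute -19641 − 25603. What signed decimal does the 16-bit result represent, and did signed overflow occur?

-19641 → 1011001101000111
25603 → 0110010000000011
Subtract via negate-and-add: invert 0110010000000011 + 1 = 1001101111111101 (i.e. -25603).
  1011001101000111
+ 1001101111111101
= 0100111101000100  (discard carry-out 1)
Result 0100111101000100: MSB = 0 → value 20292.
Both addends (after negating the subtrahend) are negative but the stored result is non-negative: signed overflow. The true value -19641 − 25603 = -45244 lies outside [-32768, 32767].

20292; overflow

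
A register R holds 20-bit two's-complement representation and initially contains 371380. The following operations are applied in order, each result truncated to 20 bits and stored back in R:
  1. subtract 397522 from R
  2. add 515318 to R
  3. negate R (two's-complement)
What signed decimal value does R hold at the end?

-489176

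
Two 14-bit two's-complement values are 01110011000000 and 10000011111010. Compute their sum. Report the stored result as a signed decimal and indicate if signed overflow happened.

-582; no overflow

01110011000000 = 7360 (signed)
10000011111010 = -7942 (signed)
  01110011000000
+ 10000011111010
= 11110110111010
Result 11110110111010: MSB = 1 → 15802 − 16384 = -582.
Addends have opposite signs, so signed overflow cannot occur.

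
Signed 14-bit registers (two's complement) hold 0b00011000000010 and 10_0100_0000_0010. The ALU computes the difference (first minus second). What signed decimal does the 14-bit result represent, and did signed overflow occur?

0b00011000000010 → 00011000000010 = 1538 (signed)
10_0100_0000_0010 → 10010000000010 = -7166 (signed)
Subtract via negate-and-add: invert 10010000000010 + 1 = 01101111111110 (i.e. 7166).
  00011000000010
+ 01101111111110
= 10001000000000
Result 10001000000000: MSB = 1 → 8704 − 16384 = -7680.
Both addends (after negating the subtrahend) are non-negative but the stored result is negative: signed overflow. The true value 1538 − (-7166) = 8704 lies outside [-8192, 8191].

-7680; overflow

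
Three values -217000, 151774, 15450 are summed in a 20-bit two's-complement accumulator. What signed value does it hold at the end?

-217000 + 151774 = -65226 (11110000000100110110)
-65226 + 15450 = -49776 (11110011110110010000)

-49776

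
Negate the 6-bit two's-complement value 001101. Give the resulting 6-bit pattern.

Invert: 110010. Add 1: 110011.

110011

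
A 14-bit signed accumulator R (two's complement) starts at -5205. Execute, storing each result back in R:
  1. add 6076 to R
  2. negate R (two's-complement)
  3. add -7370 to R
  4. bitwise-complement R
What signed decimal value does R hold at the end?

Start: R = -5205 = 10101110101011.
R = -5205 + 6076 = 871 = 00001101100111
R = −(871) = -871 = 11110010011001
R = -871 + (-7370) = -8241; wraps to 8143 = 01111111001111
R = NOT 01111111001111 = 10000000110000 = -8144

-8144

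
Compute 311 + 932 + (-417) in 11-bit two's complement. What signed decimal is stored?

826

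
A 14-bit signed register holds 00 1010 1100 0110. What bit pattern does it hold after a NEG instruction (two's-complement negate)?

11010100111010

Invert: 11010100111001. Add 1: 11010100111010.
Check: 00101011000110 = 2758, 11010100111010 = -2758.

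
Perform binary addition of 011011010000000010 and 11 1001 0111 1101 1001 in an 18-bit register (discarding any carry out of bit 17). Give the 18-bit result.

  011011010000000010
+ 111001011111011001
= 010100101111011011  (discard carry-out 1)

010100101111011011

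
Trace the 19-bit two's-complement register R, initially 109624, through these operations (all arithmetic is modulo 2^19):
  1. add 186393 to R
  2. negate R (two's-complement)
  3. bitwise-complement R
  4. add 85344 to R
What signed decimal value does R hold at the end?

Start: R = 109624 = 0011010110000111000.
R = 109624 + 186393 = 296017; wraps to -228271 = 1001000010001010001
R = −(-228271) = 228271 = 0110111101110101111
R = NOT 0110111101110101111 = 1001000010001010000 = -228272
R = -228272 + 85344 = -142928 = 1011101000110110000

-142928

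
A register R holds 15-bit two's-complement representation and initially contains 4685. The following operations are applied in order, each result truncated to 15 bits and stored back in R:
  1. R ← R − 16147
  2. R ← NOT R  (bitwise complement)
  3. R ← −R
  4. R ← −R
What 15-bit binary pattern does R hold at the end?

Start: R = 4685 = 001001001001101.
R = 4685 − 16147 = -11462 = 101001100111010
R = NOT 101001100111010 = 010110011000101 = 11461
R = −(11461) = -11461 = 101001100111011
R = −(-11461) = 11461 = 010110011000101

010110011000101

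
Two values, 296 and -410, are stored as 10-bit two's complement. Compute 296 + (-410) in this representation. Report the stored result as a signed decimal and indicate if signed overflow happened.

296 → 0100101000
-410 → 1001100110
  0100101000
+ 1001100110
= 1110001110
Result 1110001110: MSB = 1 → 910 − 1024 = -114.
Addends have opposite signs, so signed overflow cannot occur.

-114; no overflow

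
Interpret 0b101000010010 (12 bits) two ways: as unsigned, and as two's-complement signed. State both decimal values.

unsigned = 2578, signed = -1518

Unsigned: 101000010010 = 2578.
Signed: MSB=1 → 2578 − 4096 = -1518.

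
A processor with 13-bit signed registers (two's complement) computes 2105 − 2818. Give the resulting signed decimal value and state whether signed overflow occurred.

2105 → 0100000111001
2818 → 0101100000010
Subtract via negate-and-add: invert 0101100000010 + 1 = 1010011111110 (i.e. -2818).
  0100000111001
+ 1010011111110
= 1110100110111
Result 1110100110111: MSB = 1 → 7479 − 8192 = -713.
Addends (after negating the subtrahend) have opposite signs, so signed overflow cannot occur.

-713; no overflow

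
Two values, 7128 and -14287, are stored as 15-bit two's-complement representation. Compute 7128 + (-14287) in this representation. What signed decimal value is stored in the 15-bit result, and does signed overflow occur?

-7159; no overflow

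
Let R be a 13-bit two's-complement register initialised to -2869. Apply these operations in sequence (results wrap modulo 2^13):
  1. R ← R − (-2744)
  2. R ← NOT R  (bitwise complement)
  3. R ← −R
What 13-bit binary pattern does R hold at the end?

Start: R = -2869 = 1010011001011.
R = -2869 − (-2744) = -125 = 1111110000011
R = NOT 1111110000011 = 0000001111100 = 124
R = −(124) = -124 = 1111110000100

1111110000100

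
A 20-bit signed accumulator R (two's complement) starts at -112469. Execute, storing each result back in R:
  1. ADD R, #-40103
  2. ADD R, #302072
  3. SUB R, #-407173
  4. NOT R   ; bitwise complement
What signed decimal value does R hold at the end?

Start: R = -112469 = 11100100100010101011.
R = -112469 + (-40103) = -152572 = 11011010110000000100
R = -152572 + 302072 = 149500 = 00100100011111111100
R = 149500 − (-407173) = 556673; wraps to -491903 = 10000111111010000001
R = NOT 10000111111010000001 = 01111000000101111110 = 491902

491902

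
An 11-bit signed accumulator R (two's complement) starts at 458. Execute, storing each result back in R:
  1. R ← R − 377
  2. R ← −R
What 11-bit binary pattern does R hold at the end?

11110101111

Start: R = 458 = 00111001010.
R = 458 − 377 = 81 = 00001010001
R = −(81) = -81 = 11110101111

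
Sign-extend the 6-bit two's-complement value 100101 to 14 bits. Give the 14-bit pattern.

MSB of 100101 is 1; replicate it into the new high bits.
11111111|100101 → 11111111100101 (still -27).

11111111100101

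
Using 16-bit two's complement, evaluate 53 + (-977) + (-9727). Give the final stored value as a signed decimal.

-10651

53 + (-977) = -924 (1111110001100100)
-924 + (-9727) = -10651 (1101011001100101)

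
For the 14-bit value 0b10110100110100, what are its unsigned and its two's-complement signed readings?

Unsigned: 10110100110100 = 11572.
Signed: MSB=1 → 11572 − 16384 = -4812.

unsigned = 11572, signed = -4812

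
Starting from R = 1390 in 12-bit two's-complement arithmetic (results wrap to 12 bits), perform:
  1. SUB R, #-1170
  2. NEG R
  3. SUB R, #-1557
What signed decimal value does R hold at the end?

-1003

Start: R = 1390 = 010101101110.
R = 1390 − (-1170) = 2560; wraps to -1536 = 101000000000
R = −(-1536) = 1536 = 011000000000
R = 1536 − (-1557) = 3093; wraps to -1003 = 110000010101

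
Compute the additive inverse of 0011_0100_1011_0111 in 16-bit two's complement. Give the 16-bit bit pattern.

1100101101001001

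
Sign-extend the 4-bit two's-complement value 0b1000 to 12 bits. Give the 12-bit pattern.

111111111000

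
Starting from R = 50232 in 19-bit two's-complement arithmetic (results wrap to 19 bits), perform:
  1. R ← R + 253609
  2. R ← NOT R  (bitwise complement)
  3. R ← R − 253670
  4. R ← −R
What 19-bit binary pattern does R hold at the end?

Start: R = 50232 = 0001100010000111000.
R = 50232 + 253609 = 303841; wraps to -220447 = 1001010001011100001
R = NOT 1001010001011100001 = 0110101110100011110 = 220446
R = 220446 − 253670 = -33224 = 1110111111000111000
R = −(-33224) = 33224 = 0001000000111001000

0001000000111001000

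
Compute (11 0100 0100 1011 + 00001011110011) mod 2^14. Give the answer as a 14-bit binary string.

  11010001001011
+ 00001011110011
= 11011100111110

11011100111110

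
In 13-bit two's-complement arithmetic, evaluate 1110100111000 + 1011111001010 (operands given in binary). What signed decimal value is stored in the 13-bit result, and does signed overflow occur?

-2814; no overflow

1110100111000 = -712 (signed)
1011111001010 = -2102 (signed)
  1110100111000
+ 1011111001010
= 1010100000010  (discard carry-out 1)
Result 1010100000010: MSB = 1 → 5378 − 8192 = -2814.
Both addends are negative and so is the stored result: no signed overflow.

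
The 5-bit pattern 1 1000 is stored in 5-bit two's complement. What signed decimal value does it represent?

MSB is 1, so the value is negative.
Invert: 00111. Add 1: 01000 = 8. So the value is −8.

-8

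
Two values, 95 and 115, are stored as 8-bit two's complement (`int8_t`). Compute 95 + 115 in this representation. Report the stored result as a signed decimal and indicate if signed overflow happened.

95 → 01011111
115 → 01110011
  01011111
+ 01110011
= 11010010
Result 11010010: MSB = 1 → 210 − 256 = -46.
Both addends are non-negative but the stored result is negative: signed overflow. The true value 95 + 115 = 210 lies outside [-128, 127].

-46; overflow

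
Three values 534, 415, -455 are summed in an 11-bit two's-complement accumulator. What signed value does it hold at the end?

534 + 415 = 949 (01110110101)
949 + (-455) = 494 (00111101110)

494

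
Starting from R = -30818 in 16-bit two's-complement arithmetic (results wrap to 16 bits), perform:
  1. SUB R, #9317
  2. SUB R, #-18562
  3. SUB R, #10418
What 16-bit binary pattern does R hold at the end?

1000001100001001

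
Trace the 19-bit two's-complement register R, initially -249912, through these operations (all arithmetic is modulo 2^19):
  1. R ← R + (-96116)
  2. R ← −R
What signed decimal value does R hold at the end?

Start: R = -249912 = 1000010111111001000.
R = -249912 + (-96116) = -346028; wraps to 178260 = 0101011100001010100
R = −(178260) = -178260 = 1010100011110101100

-178260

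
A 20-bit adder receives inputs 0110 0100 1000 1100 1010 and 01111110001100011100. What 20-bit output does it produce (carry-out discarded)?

11100010101111100110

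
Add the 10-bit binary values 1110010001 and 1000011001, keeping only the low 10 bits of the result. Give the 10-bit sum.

0110101010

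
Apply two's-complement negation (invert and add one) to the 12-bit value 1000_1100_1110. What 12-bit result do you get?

Invert: 011100110001. Add 1: 011100110010.

011100110010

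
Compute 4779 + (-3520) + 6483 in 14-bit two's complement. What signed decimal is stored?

7742

4779 + (-3520) = 1259 (00010011101011)
1259 + 6483 = 7742 (01111000111110)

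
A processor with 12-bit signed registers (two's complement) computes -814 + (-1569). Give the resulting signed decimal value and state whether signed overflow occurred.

1713; overflow

-814 → 110011010010
-1569 → 100111011111
  110011010010
+ 100111011111
= 011010110001  (discard carry-out 1)
Result 011010110001: MSB = 0 → value 1713.
Both addends are negative but the stored result is non-negative: signed overflow. The true value -814 + (-1569) = -2383 lies outside [-2048, 2047].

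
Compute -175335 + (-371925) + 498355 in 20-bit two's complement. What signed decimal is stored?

-175335 + (-371925) = -547260 → wraps to 501316 (01111010011001000100)
501316 + 498355 = 999671 → wraps to -48905 (11110100000011110111)

-48905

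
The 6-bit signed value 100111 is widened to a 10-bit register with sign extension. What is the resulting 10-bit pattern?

MSB of 100111 is 1; replicate it into the new high bits.
1111|100111 → 1111100111 (still -25).

1111100111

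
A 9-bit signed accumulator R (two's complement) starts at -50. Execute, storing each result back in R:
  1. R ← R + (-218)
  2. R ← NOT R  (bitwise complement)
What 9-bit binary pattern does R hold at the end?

100001011

Start: R = -50 = 111001110.
R = -50 + (-218) = -268; wraps to 244 = 011110100
R = NOT 011110100 = 100001011 = -245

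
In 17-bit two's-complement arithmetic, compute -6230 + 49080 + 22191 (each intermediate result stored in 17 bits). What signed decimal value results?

-6230 + 49080 = 42850 (01010011101100010)
42850 + 22191 = 65041 (01111111000010001)

65041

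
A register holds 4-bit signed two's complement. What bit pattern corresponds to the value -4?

1100

|-4| = 4 = 0100 in 4 bits.
Invert the bits: 1011. Add 1: 1100.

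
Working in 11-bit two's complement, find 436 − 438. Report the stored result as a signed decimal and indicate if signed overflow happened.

-2; no overflow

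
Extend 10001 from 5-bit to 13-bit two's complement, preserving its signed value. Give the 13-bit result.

1111111110001

MSB of 10001 is 1; replicate it into the new high bits.
11111111|10001 → 1111111110001 (still -15).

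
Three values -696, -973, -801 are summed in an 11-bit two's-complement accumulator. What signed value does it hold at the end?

-422

-696 + (-973) = -1669 → wraps to 379 (00101111011)
379 + (-801) = -422 (11001011010)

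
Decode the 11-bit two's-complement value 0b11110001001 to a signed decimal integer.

MSB is 1, so the value is negative.
Unsigned reading: 1929. Subtract 2^11 = 2048: 1929 − 2048 = -119.

-119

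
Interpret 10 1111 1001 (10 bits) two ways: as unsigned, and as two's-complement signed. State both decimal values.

Unsigned: 1011111001 = 761.
Signed: MSB=1 → 761 − 1024 = -263.

unsigned = 761, signed = -263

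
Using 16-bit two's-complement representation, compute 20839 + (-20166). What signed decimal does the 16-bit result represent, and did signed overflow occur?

20839 → 0101000101100111
-20166 → 1011000100111010
  0101000101100111
+ 1011000100111010
= 0000001010100001  (discard carry-out 1)
Result 0000001010100001: MSB = 0 → value 673.
Addends have opposite signs, so signed overflow cannot occur.

673; no overflow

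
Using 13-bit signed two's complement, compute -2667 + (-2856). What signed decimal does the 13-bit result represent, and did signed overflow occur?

2669; overflow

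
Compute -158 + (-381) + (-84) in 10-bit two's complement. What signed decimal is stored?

401

-158 + (-381) = -539 → wraps to 485 (0111100101)
485 + (-84) = 401 (0110010001)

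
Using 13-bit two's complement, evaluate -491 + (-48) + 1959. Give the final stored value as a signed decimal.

1420

-491 + (-48) = -539 (1110111100101)
-539 + 1959 = 1420 (0010110001100)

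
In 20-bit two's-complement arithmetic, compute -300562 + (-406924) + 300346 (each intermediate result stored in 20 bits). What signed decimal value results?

-407140

-300562 + (-406924) = -707486 → wraps to 341090 (01010011010001100010)
341090 + 300346 = 641436 → wraps to -407140 (10011100100110011100)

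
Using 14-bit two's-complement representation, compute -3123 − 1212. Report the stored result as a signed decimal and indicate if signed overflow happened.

-3123 → 11001111001101
1212 → 00010010111100
Subtract via negate-and-add: invert 00010010111100 + 1 = 11101101000100 (i.e. -1212).
  11001111001101
+ 11101101000100
= 10111100010001  (discard carry-out 1)
Result 10111100010001: MSB = 1 → 12049 − 16384 = -4335.
Both addends (after negating the subtrahend) are negative and so is the stored result: no signed overflow.

-4335; no overflow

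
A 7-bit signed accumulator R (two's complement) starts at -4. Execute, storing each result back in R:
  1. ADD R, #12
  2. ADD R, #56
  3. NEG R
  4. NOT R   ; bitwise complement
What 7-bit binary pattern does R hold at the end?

Start: R = -4 = 1111100.
R = -4 + 12 = 8 = 0001000
R = 8 + 56 = 64; wraps to -64 = 1000000
R = −(-64) = 64; wraps to -64 = 1000000
R = NOT 1000000 = 0111111 = 63

0111111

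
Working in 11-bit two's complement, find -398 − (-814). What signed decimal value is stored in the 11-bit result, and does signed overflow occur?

-398 → 11001110010
-814 → 10011010010
Subtract via negate-and-add: invert 10011010010 + 1 = 01100101110 (i.e. 814).
  11001110010
+ 01100101110
= 00110100000  (discard carry-out 1)
Result 00110100000: MSB = 0 → value 416.
Addends (after negating the subtrahend) have opposite signs, so signed overflow cannot occur.

416; no overflow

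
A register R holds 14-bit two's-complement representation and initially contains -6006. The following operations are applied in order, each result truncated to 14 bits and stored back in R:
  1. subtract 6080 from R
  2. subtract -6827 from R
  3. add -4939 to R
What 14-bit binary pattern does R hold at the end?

Start: R = -6006 = 10100010001010.
R = -6006 − 6080 = -12086; wraps to 4298 = 01000011001010
R = 4298 − (-6827) = 11125; wraps to -5259 = 10101101110101
R = -5259 + (-4939) = -10198; wraps to 6186 = 01100000101010

01100000101010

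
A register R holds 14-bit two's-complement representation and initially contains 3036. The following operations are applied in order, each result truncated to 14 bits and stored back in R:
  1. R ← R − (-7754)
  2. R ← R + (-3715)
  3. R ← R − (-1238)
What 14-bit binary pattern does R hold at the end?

Start: R = 3036 = 00101111011100.
R = 3036 − (-7754) = 10790; wraps to -5594 = 10101000100110
R = -5594 + (-3715) = -9309; wraps to 7075 = 01101110100011
R = 7075 − (-1238) = 8313; wraps to -8071 = 10000001111001

10000001111001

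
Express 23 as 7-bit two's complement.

0010111

23 is non-negative, so write it directly in 7 bits: 0010111.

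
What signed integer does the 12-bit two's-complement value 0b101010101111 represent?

-1361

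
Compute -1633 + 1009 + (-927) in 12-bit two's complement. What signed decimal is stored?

-1551

-1633 + 1009 = -624 (110110010000)
-624 + (-927) = -1551 (100111110001)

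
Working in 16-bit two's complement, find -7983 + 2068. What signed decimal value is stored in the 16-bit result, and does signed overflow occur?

-7983 → 1110000011010001
2068 → 0000100000010100
  1110000011010001
+ 0000100000010100
= 1110100011100101
Result 1110100011100101: MSB = 1 → 59621 − 65536 = -5915.
Addends have opposite signs, so signed overflow cannot occur.

-5915; no overflow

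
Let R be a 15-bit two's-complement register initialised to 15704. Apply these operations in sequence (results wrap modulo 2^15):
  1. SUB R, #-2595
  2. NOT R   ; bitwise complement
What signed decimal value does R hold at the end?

Start: R = 15704 = 011110101011000.
R = 15704 − (-2595) = 18299; wraps to -14469 = 100011101111011
R = NOT 100011101111011 = 011100010000100 = 14468

14468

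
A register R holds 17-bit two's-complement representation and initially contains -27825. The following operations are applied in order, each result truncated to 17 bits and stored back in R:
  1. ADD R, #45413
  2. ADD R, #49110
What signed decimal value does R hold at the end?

Start: R = -27825 = 11001001101001111.
R = -27825 + 45413 = 17588 = 00100010010110100
R = 17588 + 49110 = 66698; wraps to -64374 = 10000010010001010

-64374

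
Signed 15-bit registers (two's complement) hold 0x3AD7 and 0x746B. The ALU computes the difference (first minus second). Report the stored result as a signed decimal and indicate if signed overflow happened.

-14740; overflow

0x3AD7 = 011101011010111 = 15063 (signed)
0x746B = 111010001101011 = -2965 (signed)
Subtract via negate-and-add: invert 111010001101011 + 1 = 000101110010101 (i.e. 2965).
  011101011010111
+ 000101110010101
= 100011001101100
Result 100011001101100: MSB = 1 → 18028 − 32768 = -14740.
Both addends (after negating the subtrahend) are non-negative but the stored result is negative: signed overflow. The true value 15063 − (-2965) = 18028 lies outside [-16384, 16383].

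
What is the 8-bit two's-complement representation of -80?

10110000

|-80| = 80 = 01010000 in 8 bits.
Invert the bits: 10101111. Add 1: 10110000.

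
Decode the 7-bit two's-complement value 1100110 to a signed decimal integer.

MSB is 1, so the value is negative.
Invert: 0011001. Add 1: 0011010 = 26. So the value is −26.

-26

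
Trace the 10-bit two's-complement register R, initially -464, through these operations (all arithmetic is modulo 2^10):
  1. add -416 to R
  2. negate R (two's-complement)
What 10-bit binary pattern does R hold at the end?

Start: R = -464 = 1000110000.
R = -464 + (-416) = -880; wraps to 144 = 0010010000
R = −(144) = -144 = 1101110000

1101110000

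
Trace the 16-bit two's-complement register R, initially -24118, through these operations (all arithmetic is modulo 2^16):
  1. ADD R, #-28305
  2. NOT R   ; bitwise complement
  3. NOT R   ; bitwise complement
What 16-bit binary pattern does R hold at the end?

Start: R = -24118 = 1010000111001010.
R = -24118 + (-28305) = -52423; wraps to 13113 = 0011001100111001
R = NOT 0011001100111001 = 1100110011000110 = -13114
R = NOT 1100110011000110 = 0011001100111001 = 13113

0011001100111001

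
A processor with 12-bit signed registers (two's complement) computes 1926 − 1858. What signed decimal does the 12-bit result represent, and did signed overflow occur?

68; no overflow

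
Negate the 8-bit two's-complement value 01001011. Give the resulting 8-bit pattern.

10110101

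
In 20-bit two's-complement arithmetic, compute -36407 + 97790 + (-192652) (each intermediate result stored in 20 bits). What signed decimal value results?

-36407 + 97790 = 61383 (00001110111111000111)
61383 + (-192652) = -131269 (11011111111100111011)

-131269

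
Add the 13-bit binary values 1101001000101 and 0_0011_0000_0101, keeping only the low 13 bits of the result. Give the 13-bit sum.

  1101001000101
+ 0001100000101
= 1110101001010

1110101001010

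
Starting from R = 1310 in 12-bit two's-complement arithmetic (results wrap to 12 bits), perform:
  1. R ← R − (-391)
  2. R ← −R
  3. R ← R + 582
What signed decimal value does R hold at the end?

-1119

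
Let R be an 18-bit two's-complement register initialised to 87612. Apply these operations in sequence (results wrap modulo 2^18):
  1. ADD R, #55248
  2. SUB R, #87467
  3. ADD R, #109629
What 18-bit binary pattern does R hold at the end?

101000010010011110

Start: R = 87612 = 010101011000111100.
R = 87612 + 55248 = 142860; wraps to -119284 = 100010111000001100
R = -119284 − 87467 = -206751; wraps to 55393 = 001101100001100001
R = 55393 + 109629 = 165022; wraps to -97122 = 101000010010011110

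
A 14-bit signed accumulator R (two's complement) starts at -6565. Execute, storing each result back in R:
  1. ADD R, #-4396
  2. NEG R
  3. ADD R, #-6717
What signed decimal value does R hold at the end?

4244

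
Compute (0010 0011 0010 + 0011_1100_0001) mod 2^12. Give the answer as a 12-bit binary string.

010111110011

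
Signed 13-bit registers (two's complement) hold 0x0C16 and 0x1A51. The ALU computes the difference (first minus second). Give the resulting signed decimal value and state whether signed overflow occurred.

-3643; overflow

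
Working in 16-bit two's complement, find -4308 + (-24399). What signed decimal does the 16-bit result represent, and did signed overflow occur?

-4308 → 1110111100101100
-24399 → 1010000010110001
  1110111100101100
+ 1010000010110001
= 1000111111011101  (discard carry-out 1)
Result 1000111111011101: MSB = 1 → 36829 − 65536 = -28707.
Both addends are negative and so is the stored result: no signed overflow.

-28707; no overflow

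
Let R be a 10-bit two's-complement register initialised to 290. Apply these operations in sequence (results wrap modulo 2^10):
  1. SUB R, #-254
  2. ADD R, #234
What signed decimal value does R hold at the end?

-246

Start: R = 290 = 0100100010.
R = 290 − (-254) = 544; wraps to -480 = 1000100000
R = -480 + 234 = -246 = 1100001010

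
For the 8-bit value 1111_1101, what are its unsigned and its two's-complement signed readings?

unsigned = 253, signed = -3

Unsigned: 11111101 = 253.
Signed: MSB=1 → 253 − 256 = -3.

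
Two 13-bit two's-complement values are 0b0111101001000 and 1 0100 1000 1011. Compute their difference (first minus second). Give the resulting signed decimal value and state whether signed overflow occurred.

-1347; overflow

0b0111101001000 → 0111101001000 = 3912 (signed)
1 0100 1000 1011 → 1010010001011 = -2933 (signed)
Subtract via negate-and-add: invert 1010010001011 + 1 = 0101101110101 (i.e. 2933).
  0111101001000
+ 0101101110101
= 1101010111101
Result 1101010111101: MSB = 1 → 6845 − 8192 = -1347.
Both addends (after negating the subtrahend) are non-negative but the stored result is negative: signed overflow. The true value 3912 − (-2933) = 6845 lies outside [-4096, 4095].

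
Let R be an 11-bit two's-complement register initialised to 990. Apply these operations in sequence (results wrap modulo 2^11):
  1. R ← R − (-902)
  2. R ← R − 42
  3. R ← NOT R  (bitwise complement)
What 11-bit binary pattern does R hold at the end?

00011000101

Start: R = 990 = 01111011110.
R = 990 − (-902) = 1892; wraps to -156 = 11101100100
R = -156 − 42 = -198 = 11100111010
R = NOT 11100111010 = 00011000101 = 197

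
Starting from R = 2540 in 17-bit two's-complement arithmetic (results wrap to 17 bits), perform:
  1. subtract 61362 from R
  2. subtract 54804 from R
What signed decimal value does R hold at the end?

17446

Start: R = 2540 = 00000100111101100.
R = 2540 − 61362 = -58822 = 10001101000111010
R = -58822 − 54804 = -113626; wraps to 17446 = 00100010000100110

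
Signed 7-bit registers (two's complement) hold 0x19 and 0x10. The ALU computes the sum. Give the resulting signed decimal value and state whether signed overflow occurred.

41; no overflow

0x19 = 0011001 = 25 (signed)
0x10 = 0010000 = 16 (signed)
  0011001
+ 0010000
= 0101001
Result 0101001: MSB = 0 → value 41.
Both addends are non-negative and so is the stored result: no signed overflow.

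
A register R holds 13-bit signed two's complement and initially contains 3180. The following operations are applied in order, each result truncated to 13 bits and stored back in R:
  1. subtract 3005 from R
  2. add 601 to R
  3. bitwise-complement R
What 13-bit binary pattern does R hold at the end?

1110011110111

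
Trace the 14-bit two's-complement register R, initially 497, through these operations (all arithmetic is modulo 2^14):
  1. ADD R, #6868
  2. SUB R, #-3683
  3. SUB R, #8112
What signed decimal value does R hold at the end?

2936

Start: R = 497 = 00000111110001.
R = 497 + 6868 = 7365 = 01110011000101
R = 7365 − (-3683) = 11048; wraps to -5336 = 10101100101000
R = -5336 − 8112 = -13448; wraps to 2936 = 00101101111000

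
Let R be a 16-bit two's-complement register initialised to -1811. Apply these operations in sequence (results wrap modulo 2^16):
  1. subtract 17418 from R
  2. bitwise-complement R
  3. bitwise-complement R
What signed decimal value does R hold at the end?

-19229

Start: R = -1811 = 1111100011101101.
R = -1811 − 17418 = -19229 = 1011010011100011
R = NOT 1011010011100011 = 0100101100011100 = 19228
R = NOT 0100101100011100 = 1011010011100011 = -19229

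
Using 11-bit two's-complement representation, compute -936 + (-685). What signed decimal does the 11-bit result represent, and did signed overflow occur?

-936 → 10001011000
-685 → 10101010011
  10001011000
+ 10101010011
= 00110101011  (discard carry-out 1)
Result 00110101011: MSB = 0 → value 427.
Both addends are negative but the stored result is non-negative: signed overflow. The true value -936 + (-685) = -1621 lies outside [-1024, 1023].

427; overflow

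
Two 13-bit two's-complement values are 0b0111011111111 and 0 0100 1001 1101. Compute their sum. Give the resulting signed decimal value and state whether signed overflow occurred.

0b0111011111111 → 0111011111111 = 3839 (signed)
0 0100 1001 1101 → 0010010011101 = 1181 (signed)
  0111011111111
+ 0010010011101
= 1001110011100
Result 1001110011100: MSB = 1 → 5020 − 8192 = -3172.
Both addends are non-negative but the stored result is negative: signed overflow. The true value 3839 + 1181 = 5020 lies outside [-4096, 4095].

-3172; overflow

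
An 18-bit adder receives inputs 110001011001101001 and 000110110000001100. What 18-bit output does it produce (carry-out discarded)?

111000001001110101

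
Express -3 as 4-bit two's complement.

1101

|-3| = 3 = 0011 in 4 bits.
Invert the bits: 1100. Add 1: 1101.
Check: 1101 reads as 13 − 16 = -3.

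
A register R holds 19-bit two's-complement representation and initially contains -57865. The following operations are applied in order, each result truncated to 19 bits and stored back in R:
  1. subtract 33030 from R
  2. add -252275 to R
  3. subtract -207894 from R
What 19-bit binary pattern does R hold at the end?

1011110111110010100

Start: R = -57865 = 1110001110111110111.
R = -57865 − 33030 = -90895 = 1101001110011110001
R = -90895 + (-252275) = -343170; wraps to 181118 = 0101100001101111110
R = 181118 − (-207894) = 389012; wraps to -135276 = 1011110111110010100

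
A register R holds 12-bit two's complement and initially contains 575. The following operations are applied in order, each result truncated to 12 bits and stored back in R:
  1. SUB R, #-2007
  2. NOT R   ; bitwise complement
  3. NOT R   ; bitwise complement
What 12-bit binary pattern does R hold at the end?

101000010110

Start: R = 575 = 001000111111.
R = 575 − (-2007) = 2582; wraps to -1514 = 101000010110
R = NOT 101000010110 = 010111101001 = 1513
R = NOT 010111101001 = 101000010110 = -1514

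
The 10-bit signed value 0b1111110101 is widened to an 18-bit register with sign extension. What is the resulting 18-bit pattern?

111111111111110101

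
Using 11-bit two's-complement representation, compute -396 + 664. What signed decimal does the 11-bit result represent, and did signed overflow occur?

268; no overflow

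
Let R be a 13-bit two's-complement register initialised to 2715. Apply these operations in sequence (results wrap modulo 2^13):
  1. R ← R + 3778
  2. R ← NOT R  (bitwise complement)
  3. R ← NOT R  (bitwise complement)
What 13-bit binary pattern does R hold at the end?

Start: R = 2715 = 0101010011011.
R = 2715 + 3778 = 6493; wraps to -1699 = 1100101011101
R = NOT 1100101011101 = 0011010100010 = 1698
R = NOT 0011010100010 = 1100101011101 = -1699

1100101011101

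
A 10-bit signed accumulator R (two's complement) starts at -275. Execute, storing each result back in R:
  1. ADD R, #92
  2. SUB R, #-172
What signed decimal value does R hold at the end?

-11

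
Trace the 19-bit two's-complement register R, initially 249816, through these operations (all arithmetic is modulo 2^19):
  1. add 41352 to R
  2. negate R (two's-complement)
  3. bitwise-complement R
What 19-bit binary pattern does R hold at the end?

Start: R = 249816 = 0111100111111011000.
R = 249816 + 41352 = 291168; wraps to -233120 = 1000111000101100000
R = −(-233120) = 233120 = 0111000111010100000
R = NOT 0111000111010100000 = 1000111000101011111 = -233121

1000111000101011111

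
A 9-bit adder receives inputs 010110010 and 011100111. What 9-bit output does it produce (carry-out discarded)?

110011001

  010110010
+ 011100111
= 110011001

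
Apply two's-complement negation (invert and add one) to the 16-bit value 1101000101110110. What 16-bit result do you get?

Invert: 0010111010001001. Add 1: 0010111010001010.
Check: 1101000101110110 = -11914, 0010111010001010 = 11914.

0010111010001010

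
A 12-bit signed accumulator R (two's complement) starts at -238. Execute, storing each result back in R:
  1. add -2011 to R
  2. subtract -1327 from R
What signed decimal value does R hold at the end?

Start: R = -238 = 111100010010.
R = -238 + (-2011) = -2249; wraps to 1847 = 011100110111
R = 1847 − (-1327) = 3174; wraps to -922 = 110001100110

-922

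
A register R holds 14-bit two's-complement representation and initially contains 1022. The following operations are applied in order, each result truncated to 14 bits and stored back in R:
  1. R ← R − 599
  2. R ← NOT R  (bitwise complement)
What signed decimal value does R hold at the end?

Start: R = 1022 = 00001111111110.
R = 1022 − 599 = 423 = 00000110100111
R = NOT 00000110100111 = 11111001011000 = -424

-424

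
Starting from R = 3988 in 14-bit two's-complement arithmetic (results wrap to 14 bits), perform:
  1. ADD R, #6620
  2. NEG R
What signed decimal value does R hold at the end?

5776

Start: R = 3988 = 00111110010100.
R = 3988 + 6620 = 10608; wraps to -5776 = 10100101110000
R = −(-5776) = 5776 = 01011010010000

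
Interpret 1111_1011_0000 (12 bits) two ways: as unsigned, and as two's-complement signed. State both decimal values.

unsigned = 4016, signed = -80

Unsigned: 111110110000 = 4016.
Signed: MSB=1 → 4016 − 4096 = -80.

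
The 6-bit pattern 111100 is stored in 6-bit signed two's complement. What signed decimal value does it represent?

MSB is 1, so the value is negative.
Unsigned reading: 60. Subtract 2^6 = 64: 60 − 64 = -4.

-4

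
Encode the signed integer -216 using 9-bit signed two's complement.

100101000

|-216| = 216 = 011011000 in 9 bits.
Invert the bits: 100100111. Add 1: 100101000.
Check: 100101000 reads as 296 − 512 = -216.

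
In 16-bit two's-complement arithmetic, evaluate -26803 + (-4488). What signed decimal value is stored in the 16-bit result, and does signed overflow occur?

-31291; no overflow

-26803 → 1001011101001101
-4488 → 1110111001111000
  1001011101001101
+ 1110111001111000
= 1000010111000101  (discard carry-out 1)
Result 1000010111000101: MSB = 1 → 34245 − 65536 = -31291.
Both addends are negative and so is the stored result: no signed overflow.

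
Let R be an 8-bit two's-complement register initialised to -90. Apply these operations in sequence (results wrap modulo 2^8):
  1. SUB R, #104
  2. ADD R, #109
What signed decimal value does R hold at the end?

-85

Start: R = -90 = 10100110.
R = -90 − 104 = -194; wraps to 62 = 00111110
R = 62 + 109 = 171; wraps to -85 = 10101011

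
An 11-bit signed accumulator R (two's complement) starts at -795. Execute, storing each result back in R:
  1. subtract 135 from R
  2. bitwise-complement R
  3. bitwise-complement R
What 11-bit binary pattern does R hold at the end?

Start: R = -795 = 10011100101.
R = -795 − 135 = -930 = 10001011110
R = NOT 10001011110 = 01110100001 = 929
R = NOT 01110100001 = 10001011110 = -930

10001011110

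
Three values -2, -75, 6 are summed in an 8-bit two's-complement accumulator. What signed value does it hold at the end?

-71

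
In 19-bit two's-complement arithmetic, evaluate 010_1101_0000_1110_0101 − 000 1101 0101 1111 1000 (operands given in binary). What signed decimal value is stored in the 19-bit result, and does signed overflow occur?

129773; no overflow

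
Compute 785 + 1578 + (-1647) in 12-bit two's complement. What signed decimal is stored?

716

785 + 1578 = 2363 → wraps to -1733 (100100111011)
-1733 + (-1647) = -3380 → wraps to 716 (001011001100)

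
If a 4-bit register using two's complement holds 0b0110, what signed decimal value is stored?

6

MSB is 0, so the value is non-negative: 0110 = 6.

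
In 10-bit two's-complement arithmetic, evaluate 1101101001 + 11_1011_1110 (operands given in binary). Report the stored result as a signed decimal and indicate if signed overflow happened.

-217; no overflow

1101101001 = -151 (signed)
11_1011_1110 → 1110111110 = -66 (signed)
  1101101001
+ 1110111110
= 1100100111  (discard carry-out 1)
Result 1100100111: MSB = 1 → 807 − 1024 = -217.
Both addends are negative and so is the stored result: no signed overflow.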